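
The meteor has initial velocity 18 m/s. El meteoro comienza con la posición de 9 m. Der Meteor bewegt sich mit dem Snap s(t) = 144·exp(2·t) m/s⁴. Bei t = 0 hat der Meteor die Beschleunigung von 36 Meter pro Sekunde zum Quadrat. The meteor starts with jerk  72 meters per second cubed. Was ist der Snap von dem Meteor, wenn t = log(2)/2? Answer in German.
Aus der Gleichung für den Snap s(t) = 144·exp(2·t), setzen wir t = log(2)/2 ein und erhalten s = 288.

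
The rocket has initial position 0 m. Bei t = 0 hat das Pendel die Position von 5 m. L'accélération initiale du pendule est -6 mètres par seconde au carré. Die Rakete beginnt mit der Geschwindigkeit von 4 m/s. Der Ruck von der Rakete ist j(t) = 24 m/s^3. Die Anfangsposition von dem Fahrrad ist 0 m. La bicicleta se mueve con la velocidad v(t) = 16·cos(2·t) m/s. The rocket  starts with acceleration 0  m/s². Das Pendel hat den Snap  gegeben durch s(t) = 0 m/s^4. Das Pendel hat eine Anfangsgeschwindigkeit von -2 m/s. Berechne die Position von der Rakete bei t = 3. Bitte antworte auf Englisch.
Starting from jerk j(t) = 24, we take 3 antiderivatives. The antiderivative of jerk, with a(0) = 0, gives acceleration: a(t) = 24·t. The integral of acceleration, with v(0) = 4, gives velocity: v(t) = 12·t^2 + 4. Integrating velocity and using the initial condition x(0) = 0, we get x(t) = 4·t^3 + 4·t. We have position x(t) = 4·t^3 + 4·t. Substituting t = 3: x(3) = 120.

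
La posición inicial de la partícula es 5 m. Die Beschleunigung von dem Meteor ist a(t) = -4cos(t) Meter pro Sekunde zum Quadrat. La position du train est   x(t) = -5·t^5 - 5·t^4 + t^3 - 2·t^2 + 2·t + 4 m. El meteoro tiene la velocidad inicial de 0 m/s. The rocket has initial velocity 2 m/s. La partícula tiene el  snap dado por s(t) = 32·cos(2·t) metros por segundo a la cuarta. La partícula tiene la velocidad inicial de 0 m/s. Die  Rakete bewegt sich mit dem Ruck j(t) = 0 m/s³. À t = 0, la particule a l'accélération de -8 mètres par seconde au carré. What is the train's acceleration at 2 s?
We must differentiate our position equation x(t) = -5·t^5 - 5·t^4 + t^3 - 2·t^2 + 2·t + 4 2 times. The derivative of position gives velocity: v(t) = -25·t^4 - 20·t^3 + 3·t^2 - 4·t + 2. The derivative of velocity gives acceleration: a(t) = -100·t^3 - 60·t^2 + 6·t - 4. We have acceleration a(t) = -100·t^3 - 60·t^2 + 6·t - 4. Substituting t = 2: a(2) = -1032.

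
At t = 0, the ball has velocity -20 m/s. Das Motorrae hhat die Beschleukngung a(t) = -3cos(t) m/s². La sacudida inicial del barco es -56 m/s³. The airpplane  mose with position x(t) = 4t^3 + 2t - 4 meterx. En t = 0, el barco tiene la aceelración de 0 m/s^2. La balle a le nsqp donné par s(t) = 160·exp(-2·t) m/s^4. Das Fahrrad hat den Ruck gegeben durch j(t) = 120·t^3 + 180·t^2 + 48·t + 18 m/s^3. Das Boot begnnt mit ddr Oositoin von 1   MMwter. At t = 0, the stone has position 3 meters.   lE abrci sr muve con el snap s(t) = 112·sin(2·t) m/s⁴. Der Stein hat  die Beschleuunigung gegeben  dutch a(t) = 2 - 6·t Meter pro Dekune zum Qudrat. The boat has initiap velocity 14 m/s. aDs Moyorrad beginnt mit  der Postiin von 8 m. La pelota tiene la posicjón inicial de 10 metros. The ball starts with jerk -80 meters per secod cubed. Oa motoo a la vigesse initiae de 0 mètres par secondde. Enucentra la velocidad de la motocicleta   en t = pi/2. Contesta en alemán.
Um dies zu lösen, müssen wir 1 Stammfunktion unserer Gleichung für die Beschleunigung a(t) = -3·cos(t) finden. Durch Integration von der Beschleunigung und Verwendung der Anfangsbedingung v(0) = 0, erhalten wir v(t) = -3·sin(t). Mit v(t) = -3·sin(t) und Einsetzen von t = pi/2, finden wir v = -3.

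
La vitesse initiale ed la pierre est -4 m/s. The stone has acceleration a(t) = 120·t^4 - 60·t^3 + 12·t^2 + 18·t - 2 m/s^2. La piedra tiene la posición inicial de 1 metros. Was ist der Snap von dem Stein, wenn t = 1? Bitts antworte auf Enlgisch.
Starting from acceleration a(t) = 120·t^4 - 60·t^3 + 12·t^2 + 18·t - 2, we take 2 derivatives. The derivative of acceleration gives jerk: j(t) = 480·t^3 - 180·t^2 + 24·t + 18. The derivative of jerk gives snap: s(t) = 1440·t^2 - 360·t + 24. From the given snap equation s(t) = 1440·t^2 - 360·t + 24, we substitute t = 1 to get s = 1104.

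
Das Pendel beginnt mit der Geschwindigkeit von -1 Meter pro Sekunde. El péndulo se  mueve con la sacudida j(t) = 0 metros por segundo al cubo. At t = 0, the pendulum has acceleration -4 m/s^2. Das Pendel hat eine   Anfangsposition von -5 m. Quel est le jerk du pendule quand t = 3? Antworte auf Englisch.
From the given jerk equation j(t) = 0, we substitute t = 3 to get j = 0.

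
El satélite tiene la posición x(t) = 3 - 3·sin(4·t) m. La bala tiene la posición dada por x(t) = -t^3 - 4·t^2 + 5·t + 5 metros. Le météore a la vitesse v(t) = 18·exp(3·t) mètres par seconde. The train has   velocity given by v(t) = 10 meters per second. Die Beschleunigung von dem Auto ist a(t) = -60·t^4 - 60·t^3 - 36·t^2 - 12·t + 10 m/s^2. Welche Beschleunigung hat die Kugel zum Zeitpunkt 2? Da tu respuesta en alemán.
Ausgehend von der Position x(t) = -t^3 - 4·t^2 + 5·t + 5, nehmen wir 2 Ableitungen. Mit d/dt von x(t) finden wir v(t) = -3·t^2 - 8·t + 5. Mit d/dt von v(t) finden wir a(t) = -6·t - 8. Aus der Gleichung für die Beschleunigung a(t) = -6·t - 8, setzen wir t = 2 ein und erhalten a = -20.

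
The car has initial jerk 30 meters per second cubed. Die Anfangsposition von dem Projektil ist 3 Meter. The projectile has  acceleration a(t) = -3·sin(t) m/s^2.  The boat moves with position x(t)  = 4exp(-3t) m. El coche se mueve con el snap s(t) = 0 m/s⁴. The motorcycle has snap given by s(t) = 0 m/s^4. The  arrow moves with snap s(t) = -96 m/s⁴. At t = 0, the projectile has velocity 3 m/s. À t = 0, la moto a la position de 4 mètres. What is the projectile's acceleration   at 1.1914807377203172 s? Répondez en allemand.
Wir haben die Beschleunigung a(t) = -3·sin(t). Durch Einsetzen von t = 1.1914807377203172: a(1.1914807377203172) = -2.78675484023000.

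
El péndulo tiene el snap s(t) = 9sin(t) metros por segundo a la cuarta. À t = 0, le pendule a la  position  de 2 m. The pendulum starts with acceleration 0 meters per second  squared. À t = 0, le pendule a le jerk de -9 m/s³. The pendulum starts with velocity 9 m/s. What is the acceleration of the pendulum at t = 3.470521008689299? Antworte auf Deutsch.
Wir müssen das Integral unserer Gleichung für den Snap s(t) = 9·sin(t) 2-mal finden. Mit ∫s(t)dt und Anwendung von j(0) = -9, finden wir j(t) = -9·cos(t). Mit ∫j(t)dt und Anwendung von a(0) = 0, finden wir a(t) = -9·sin(t). Mit a(t) = -9·sin(t) und Einsetzen von t = 3.470521008689299, finden wir a = 2.90726118959977.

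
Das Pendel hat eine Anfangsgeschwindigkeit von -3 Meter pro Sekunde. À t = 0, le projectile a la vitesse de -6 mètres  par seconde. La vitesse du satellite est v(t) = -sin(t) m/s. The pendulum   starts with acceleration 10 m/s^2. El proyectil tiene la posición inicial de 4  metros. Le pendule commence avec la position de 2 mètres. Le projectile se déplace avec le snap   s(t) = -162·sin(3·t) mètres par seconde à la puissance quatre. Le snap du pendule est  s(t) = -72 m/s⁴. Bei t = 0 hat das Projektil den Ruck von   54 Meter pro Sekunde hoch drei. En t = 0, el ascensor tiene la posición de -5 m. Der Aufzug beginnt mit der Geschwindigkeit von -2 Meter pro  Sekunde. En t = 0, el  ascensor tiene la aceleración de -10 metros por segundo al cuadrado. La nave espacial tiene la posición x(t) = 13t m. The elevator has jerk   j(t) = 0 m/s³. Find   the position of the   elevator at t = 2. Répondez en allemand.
Ausgehend von dem Ruck j(t) = 0, nehmen wir 3 Integrale. Durch Integration von dem Ruck und Verwendung der Anfangsbedingung a(0) = -10, erhalten wir a(t) = -10. Das Integral von der Beschleunigung, mit v(0) = -2, ergibt die Geschwindigkeit: v(t) = -10·t - 2. Durch Integration von der Geschwindigkeit und Verwendung der Anfangsbedingung x(0) = -5, erhalten wir x(t) = -5·t^2 - 2·t - 5. Mit x(t) = -5·t^2 - 2·t - 5 und Einsetzen von t = 2, finden wir x = -29.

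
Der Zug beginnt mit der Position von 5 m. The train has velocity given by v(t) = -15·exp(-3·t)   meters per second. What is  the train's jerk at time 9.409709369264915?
Starting from velocity v(t) = -15·exp(-3·t), we take 2 derivatives. Differentiating velocity, we get acceleration: a(t) = 45·exp(-3·t). Differentiating acceleration, we get jerk: j(t) = -135·exp(-3·t). From the given jerk equation j(t) = -135·exp(-3·t), we substitute t = 9.409709369264915 to get j = -7.42299558660306E-11.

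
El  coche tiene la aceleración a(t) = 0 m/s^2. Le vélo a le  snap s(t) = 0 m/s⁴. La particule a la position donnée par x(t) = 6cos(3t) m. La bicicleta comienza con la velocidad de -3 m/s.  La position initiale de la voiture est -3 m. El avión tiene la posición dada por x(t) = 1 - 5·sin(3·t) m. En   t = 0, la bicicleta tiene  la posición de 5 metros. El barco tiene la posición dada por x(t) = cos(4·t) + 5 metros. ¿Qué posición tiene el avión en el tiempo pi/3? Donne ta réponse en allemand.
Aus der Gleichung für die Position x(t) = 1 - 5·sin(3·t), setzen wir t = pi/3 ein und erhalten x = 1.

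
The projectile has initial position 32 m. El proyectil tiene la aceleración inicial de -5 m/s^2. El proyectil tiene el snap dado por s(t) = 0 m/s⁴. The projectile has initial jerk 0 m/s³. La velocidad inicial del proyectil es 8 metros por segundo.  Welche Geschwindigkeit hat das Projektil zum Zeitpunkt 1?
Ausgehend von dem Snap s(t) = 0, nehmen wir 3 Stammfunktionen. Durch Integration von dem Snap und Verwendung der Anfangsbedingung j(0) = 0, erhalten wir j(t) = 0. Mit ∫j(t)dt und Anwendung von a(0) = -5, finden wir a(t) = -5. Das Integral von der Beschleunigung ist die Geschwindigkeit. Mit v(0) = 8 erhalten wir v(t) = 8 - 5·t. Wir haben die Geschwindigkeit v(t) = 8 - 5·t. Durch Einsetzen von t = 1: v(1) = 3.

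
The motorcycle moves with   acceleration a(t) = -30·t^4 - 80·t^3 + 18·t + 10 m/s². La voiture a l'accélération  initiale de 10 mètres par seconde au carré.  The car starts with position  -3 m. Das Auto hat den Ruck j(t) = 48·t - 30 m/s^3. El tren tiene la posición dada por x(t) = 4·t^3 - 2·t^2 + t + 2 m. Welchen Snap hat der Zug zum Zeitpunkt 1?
Ausgehend von der Position x(t) = 4·t^3 - 2·t^2 + t + 2, nehmen wir 4 Ableitungen. Mit d/dt von x(t) finden wir v(t) = 12·t^2 - 4·t + 1. Die Ableitung von der Geschwindigkeit ergibt die Beschleunigung: a(t) = 24·t - 4. Mit d/dt von a(t) finden wir j(t) = 24. Durch Ableiten von dem Ruck erhalten wir den Snap: s(t) = 0. Wir haben den Snap s(t) = 0. Durch Einsetzen von t = 1: s(1) = 0.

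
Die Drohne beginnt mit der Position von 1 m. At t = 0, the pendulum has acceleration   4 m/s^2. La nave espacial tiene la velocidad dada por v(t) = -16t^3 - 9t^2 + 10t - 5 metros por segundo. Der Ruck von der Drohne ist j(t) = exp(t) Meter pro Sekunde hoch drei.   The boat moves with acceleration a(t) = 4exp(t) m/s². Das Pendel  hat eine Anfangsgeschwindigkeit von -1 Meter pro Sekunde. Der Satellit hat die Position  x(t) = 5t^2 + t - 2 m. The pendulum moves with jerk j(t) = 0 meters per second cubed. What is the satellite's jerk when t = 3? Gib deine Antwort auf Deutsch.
Um dies zu lösen, müssen wir 3 Ableitungen unserer Gleichung für die Position x(t) = 5·t^2 + t - 2 nehmen. Die Ableitung von der Position ergibt die Geschwindigkeit: v(t) = 10·t + 1. Durch Ableiten von der Geschwindigkeit erhalten wir die Beschleunigung: a(t) = 10. Mit d/dt von a(t) finden wir j(t) = 0. Mit j(t) = 0 und Einsetzen von t = 3, finden wir j = 0.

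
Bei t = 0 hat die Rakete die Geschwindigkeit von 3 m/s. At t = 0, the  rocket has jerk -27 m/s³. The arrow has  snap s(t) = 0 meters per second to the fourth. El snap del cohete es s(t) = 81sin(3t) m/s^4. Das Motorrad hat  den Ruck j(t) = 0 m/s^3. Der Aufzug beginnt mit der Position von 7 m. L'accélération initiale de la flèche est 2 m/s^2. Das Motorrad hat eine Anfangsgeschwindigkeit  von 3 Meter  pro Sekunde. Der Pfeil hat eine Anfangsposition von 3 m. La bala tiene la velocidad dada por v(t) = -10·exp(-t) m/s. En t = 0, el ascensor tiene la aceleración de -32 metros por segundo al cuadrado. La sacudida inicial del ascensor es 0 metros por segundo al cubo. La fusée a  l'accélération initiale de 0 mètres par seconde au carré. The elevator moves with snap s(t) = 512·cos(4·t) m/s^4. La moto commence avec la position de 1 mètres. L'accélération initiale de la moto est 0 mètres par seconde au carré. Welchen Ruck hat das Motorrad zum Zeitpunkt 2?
Mit j(t) = 0 und Einsetzen von t = 2, finden wir j = 0.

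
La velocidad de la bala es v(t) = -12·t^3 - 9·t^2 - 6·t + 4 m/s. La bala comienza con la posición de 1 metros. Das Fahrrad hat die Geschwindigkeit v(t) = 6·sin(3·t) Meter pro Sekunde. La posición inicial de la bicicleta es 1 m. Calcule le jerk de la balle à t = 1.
Nous devons dériver notre équation de la vitesse v(t) = -12·t^3 - 9·t^2 - 6·t + 4 2 fois. La dérivée de la vitesse donne l'accélération: a(t) = -36·t^2 - 18·t - 6. En dérivant l'accélération, nous obtenons le jerk: j(t) = -72·t - 18. Nous avons le jerk j(t) = -72·t - 18. En substituant t = 1: j(1) = -90.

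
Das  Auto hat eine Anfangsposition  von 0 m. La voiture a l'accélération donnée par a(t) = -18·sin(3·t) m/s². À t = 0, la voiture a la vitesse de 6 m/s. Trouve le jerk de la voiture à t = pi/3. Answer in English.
Starting from acceleration a(t) = -18·sin(3·t), we take 1 derivative. Differentiating acceleration, we get jerk: j(t) = -54·cos(3·t). From the given jerk equation j(t) = -54·cos(3·t), we substitute t = pi/3 to get j = 54.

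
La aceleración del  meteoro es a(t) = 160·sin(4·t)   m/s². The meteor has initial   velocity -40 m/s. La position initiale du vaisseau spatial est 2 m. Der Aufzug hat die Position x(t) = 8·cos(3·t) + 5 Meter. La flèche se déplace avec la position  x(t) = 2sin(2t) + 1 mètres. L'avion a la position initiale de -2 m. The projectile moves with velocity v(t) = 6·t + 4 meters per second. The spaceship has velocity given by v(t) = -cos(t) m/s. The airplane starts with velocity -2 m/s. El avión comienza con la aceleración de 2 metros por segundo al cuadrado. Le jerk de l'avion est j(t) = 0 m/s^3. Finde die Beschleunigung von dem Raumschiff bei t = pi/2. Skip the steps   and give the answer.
a(pi/2) = 1.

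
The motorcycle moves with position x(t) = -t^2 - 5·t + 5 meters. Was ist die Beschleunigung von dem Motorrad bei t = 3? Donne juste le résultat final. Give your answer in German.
Bei t = 3, a = -2.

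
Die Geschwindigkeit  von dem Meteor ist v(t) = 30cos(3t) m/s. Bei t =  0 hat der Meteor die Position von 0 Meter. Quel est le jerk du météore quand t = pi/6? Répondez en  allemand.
Wir müssen unsere Gleichung für die Geschwindigkeit v(t) = 30·cos(3·t) 2-mal ableiten. Die Ableitung von der Geschwindigkeit ergibt die Beschleunigung: a(t) = -90·sin(3·t). Die Ableitung von der Beschleunigung ergibt den Ruck: j(t) = -270·cos(3·t). Wir haben den Ruck j(t) = -270·cos(3·t). Durch Einsetzen von t = pi/6: j(pi/6) = 0.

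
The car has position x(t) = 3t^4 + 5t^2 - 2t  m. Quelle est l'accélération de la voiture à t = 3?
Nous devons dériver notre équation de la position x(t) = 3·t^4 + 5·t^2 - 2·t 2 fois. En prenant d/dt de x(t), nous trouvons v(t) = 12·t^3 + 10·t - 2. En dérivant la vitesse, nous obtenons l'accélération: a(t) = 36·t^2 + 10. En utilisant a(t) = 36·t^2 + 10 et en substituant t = 3, nous trouvons a = 334.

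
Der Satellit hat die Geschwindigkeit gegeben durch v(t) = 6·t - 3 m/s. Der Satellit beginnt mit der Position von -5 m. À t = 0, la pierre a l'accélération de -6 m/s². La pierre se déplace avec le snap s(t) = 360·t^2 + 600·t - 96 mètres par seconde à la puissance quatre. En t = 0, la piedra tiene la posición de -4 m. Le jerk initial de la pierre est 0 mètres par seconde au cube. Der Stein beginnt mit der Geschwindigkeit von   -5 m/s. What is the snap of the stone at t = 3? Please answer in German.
Mit s(t) = 360·t^2 + 600·t - 96 und Einsetzen von t = 3, finden wir s = 4944.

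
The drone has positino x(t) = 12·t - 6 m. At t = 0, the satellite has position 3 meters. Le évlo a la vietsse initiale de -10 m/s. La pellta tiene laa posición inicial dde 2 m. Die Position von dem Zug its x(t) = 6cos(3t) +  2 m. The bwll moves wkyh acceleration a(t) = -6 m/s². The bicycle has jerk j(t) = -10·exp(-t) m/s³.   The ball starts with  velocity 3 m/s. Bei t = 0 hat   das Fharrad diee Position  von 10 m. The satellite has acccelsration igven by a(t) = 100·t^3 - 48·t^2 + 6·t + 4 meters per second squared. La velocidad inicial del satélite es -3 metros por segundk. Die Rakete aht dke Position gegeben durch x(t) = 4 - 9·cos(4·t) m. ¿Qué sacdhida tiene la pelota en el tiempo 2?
Debemos derivar nuestra ecuación de la aceleración a(t) = -6 1 vez. Tomando d/dt de a(t), encontramos j(t) = 0. Usando j(t) = 0 y sustituyendo t = 2, encontramos j = 0.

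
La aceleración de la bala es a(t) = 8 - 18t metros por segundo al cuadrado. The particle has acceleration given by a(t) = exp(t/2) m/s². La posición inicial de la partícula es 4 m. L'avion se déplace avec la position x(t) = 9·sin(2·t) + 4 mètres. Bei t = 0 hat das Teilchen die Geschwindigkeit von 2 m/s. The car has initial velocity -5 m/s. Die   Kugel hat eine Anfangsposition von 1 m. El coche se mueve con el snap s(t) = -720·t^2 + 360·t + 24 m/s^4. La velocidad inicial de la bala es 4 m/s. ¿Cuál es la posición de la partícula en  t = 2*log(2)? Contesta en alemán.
Wir müssen unsere Gleichung für die Beschleunigung a(t) = exp(t/2) 2-mal integrieren. Mit ∫a(t)dt und Anwendung von v(0) = 2, finden wir v(t) = 2·exp(t/2). Durch Integration von der Geschwindigkeit und Verwendung der Anfangsbedingung x(0) = 4, erhalten wir x(t) = 4·exp(t/2). Wir haben die Position x(t) = 4·exp(t/2). Durch Einsetzen von t = 2*log(2): x(2*log(2)) = 8.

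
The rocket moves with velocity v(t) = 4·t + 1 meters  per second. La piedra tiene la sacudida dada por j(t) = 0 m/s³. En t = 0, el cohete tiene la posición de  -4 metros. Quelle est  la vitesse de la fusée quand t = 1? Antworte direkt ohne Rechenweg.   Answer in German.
Bei t = 1, v = 5.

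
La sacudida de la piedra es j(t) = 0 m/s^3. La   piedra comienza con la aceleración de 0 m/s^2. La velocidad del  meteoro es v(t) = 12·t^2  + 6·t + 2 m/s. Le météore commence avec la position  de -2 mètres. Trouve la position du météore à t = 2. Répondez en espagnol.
Partiendo de la velocidad v(t) = 12·t^2 + 6·t + 2, tomamos 1 antiderivada. Integrando la velocidad y usando la condición inicial x(0) = -2, obtenemos x(t) = 4·t^3 + 3·t^2 + 2·t - 2. De la ecuación de la posición x(t) = 4·t^3 + 3·t^2 + 2·t - 2, sustituimos t = 2 para obtener x = 46.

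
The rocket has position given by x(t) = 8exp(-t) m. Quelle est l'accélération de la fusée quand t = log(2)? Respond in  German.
Um dies zu lösen, müssen wir 2 Ableitungen unserer Gleichung für die Position x(t) = 8·exp(-t) nehmen. Mit d/dt von x(t) finden wir v(t) = -8·exp(-t). Durch Ableiten von der Geschwindigkeit erhalten wir die Beschleunigung: a(t) = 8·exp(-t). Mit a(t) = 8·exp(-t) und Einsetzen von t = log(2), finden wir a = 4.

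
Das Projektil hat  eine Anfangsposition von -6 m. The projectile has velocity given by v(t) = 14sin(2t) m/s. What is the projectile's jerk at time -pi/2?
To solve this, we need to take 2 derivatives of our velocity equation v(t) = 14·sin(2·t). Differentiating velocity, we get acceleration: a(t) = 28·cos(2·t). Taking d/dt of a(t), we find j(t) = -56·sin(2·t). We have jerk j(t) = -56·sin(2·t). Substituting t = -pi/2: j(-pi/2) = 0.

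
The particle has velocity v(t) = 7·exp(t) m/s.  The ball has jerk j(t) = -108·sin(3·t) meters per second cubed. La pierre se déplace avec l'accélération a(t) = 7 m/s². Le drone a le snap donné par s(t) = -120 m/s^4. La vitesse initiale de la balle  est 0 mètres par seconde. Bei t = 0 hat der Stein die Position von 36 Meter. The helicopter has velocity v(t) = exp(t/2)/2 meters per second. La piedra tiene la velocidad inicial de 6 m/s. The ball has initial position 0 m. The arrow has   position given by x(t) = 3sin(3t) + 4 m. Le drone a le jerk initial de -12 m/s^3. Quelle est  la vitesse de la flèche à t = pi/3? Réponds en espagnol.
Debemos derivar nuestra ecuación de la posición x(t) = 3·sin(3·t) + 4 1 vez. Tomando d/dt de x(t), encontramos v(t) = 9·cos(3·t). De la ecuación de la velocidad v(t) = 9·cos(3·t), sustituimos t = pi/3 para obtener v = -9.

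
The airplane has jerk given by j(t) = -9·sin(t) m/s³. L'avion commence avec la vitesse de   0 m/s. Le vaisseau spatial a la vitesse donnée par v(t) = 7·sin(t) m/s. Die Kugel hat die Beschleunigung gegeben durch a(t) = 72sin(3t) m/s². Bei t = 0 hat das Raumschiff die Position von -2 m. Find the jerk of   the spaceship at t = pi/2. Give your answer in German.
Ausgehend von der Geschwindigkeit v(t) = 7·sin(t), nehmen wir 2 Ableitungen. Die Ableitung von der Geschwindigkeit ergibt die Beschleunigung: a(t) = 7·cos(t). Mit d/dt von a(t) finden wir j(t) = -7·sin(t). Aus der Gleichung für den Ruck j(t) = -7·sin(t), setzen wir t = pi/2 ein und erhalten j = -7.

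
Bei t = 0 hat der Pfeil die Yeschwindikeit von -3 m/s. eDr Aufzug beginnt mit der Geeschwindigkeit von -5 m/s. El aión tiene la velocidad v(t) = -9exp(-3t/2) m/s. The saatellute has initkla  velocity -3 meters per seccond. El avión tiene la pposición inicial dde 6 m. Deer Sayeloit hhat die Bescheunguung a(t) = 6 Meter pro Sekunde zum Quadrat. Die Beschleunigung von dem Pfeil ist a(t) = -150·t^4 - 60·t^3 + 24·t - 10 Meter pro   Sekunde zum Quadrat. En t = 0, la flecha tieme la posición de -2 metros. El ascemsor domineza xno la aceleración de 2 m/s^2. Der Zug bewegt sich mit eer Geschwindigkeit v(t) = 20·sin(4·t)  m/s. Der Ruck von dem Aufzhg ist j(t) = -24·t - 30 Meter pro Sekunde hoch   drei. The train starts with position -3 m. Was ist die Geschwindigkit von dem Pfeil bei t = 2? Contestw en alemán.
Wir müssen die Stammfunktion unserer Gleichung für die Beschleunigung a(t) = -150·t^4 - 60·t^3 + 24·t - 10 1-mal finden. Das Integral von der Beschleunigung ist die Geschwindigkeit. Mit v(0) = -3 erhalten wir v(t) = -30·t^5 - 15·t^4 + 12·t^2 - 10·t - 3. Mit v(t) = -30·t^5 - 15·t^4 + 12·t^2 - 10·t - 3 und Einsetzen von t = 2, finden wir v = -1175.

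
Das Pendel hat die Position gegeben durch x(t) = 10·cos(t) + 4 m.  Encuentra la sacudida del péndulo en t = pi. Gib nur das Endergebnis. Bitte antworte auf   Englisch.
The answer is 0.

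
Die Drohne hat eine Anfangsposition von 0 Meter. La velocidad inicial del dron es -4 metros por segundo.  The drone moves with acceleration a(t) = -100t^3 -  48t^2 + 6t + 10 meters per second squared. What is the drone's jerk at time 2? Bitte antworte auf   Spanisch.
Para resolver esto, necesitamos tomar 1 derivada de nuestra ecuación de la aceleración a(t) = -100·t^3 - 48·t^2 + 6·t + 10. La derivada de la aceleración da la sacudida: j(t) = -300·t^2 - 96·t + 6. Usando j(t) = -300·t^2 - 96·t + 6 y sustituyendo t = 2, encontramos j = -1386.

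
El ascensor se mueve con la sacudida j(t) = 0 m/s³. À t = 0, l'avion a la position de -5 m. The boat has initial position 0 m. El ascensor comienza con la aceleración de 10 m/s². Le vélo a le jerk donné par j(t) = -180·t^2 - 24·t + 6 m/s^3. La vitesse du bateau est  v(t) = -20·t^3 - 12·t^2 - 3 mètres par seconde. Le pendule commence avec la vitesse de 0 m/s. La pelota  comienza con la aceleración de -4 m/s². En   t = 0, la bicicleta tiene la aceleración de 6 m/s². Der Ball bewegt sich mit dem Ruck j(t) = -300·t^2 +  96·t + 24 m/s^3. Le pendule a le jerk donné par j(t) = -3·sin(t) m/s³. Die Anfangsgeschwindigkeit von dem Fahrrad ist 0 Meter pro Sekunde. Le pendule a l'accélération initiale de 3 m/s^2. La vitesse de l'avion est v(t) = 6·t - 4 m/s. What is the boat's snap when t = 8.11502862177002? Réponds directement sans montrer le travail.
The snap at t = 8.11502862177002 is s = -120.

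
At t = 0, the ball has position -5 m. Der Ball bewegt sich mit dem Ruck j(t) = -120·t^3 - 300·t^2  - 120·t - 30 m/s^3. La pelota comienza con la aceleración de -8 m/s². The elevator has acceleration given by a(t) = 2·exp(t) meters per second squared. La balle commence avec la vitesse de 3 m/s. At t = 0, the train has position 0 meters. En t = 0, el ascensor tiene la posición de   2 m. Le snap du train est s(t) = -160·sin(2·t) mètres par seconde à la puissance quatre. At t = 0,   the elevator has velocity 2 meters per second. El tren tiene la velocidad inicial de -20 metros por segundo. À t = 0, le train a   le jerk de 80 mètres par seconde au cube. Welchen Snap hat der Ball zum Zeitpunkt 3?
Ausgehend von dem Ruck j(t) = -120·t^3 - 300·t^2 - 120·t - 30, nehmen wir 1 Ableitung. Durch Ableiten von dem Ruck erhalten wir den Snap: s(t) = -360·t^2 - 600·t - 120. Wir haben den Snap s(t) = -360·t^2 - 600·t - 120. Durch Einsetzen von t = 3: s(3) = -5160.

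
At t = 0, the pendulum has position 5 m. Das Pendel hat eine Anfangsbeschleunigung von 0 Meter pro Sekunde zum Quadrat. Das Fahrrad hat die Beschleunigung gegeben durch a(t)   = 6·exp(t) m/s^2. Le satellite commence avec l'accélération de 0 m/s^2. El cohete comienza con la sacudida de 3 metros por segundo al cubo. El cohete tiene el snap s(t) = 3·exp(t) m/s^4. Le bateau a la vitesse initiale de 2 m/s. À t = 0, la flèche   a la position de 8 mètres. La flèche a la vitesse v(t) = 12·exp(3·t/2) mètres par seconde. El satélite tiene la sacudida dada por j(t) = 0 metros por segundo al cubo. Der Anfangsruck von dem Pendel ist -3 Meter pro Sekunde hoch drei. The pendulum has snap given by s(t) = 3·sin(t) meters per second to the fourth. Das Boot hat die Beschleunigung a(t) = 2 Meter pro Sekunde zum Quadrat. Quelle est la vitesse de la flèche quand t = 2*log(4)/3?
Nous avons la vitesse v(t) = 12·exp(3·t/2). En substituant t = 2*log(4)/3: v(2*log(4)/3) = 48.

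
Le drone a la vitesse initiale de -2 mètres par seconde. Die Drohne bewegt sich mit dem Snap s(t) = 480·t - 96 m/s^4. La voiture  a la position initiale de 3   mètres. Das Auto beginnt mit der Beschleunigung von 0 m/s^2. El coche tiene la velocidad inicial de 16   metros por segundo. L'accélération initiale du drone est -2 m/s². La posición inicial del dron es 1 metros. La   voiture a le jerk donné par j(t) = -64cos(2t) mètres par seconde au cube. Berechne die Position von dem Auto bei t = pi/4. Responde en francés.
En partant du jerk j(t) = -64·cos(2·t), nous prenons 3 primitives. En intégrant le jerk et en utilisant la condition initiale a(0) = 0, nous obtenons a(t) = -32·sin(2·t). En prenant ∫a(t)dt et en appliquant v(0) = 16, nous trouvons v(t) = 16·cos(2·t). La primitive de la vitesse est la position. En utilisant x(0) = 3, nous obtenons x(t) = 8·sin(2·t) + 3. De l'équation de la position x(t) = 8·sin(2·t) + 3, nous substituons t = pi/4 pour obtenir x = 11.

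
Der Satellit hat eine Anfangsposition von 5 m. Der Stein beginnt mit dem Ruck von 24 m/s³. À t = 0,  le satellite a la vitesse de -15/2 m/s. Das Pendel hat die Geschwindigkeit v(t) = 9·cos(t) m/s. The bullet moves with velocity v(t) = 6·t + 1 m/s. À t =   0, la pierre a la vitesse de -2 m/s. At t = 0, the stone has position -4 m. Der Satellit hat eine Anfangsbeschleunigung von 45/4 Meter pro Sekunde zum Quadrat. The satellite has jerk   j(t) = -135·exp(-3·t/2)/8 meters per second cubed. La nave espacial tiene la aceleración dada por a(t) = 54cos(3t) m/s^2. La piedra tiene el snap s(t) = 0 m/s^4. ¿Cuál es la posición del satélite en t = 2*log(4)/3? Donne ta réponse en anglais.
To solve this, we need to take 3 antiderivatives of our jerk equation j(t) = -135·exp(-3·t/2)/8. The integral of jerk, with a(0) = 45/4, gives acceleration: a(t) = 45·exp(-3·t/2)/4. The integral of acceleration is velocity. Using v(0) = -15/2, we get v(t) = -15·exp(-3·t/2)/2. The antiderivative of velocity is position. Using x(0) = 5, we get x(t) = 5·exp(-3·t/2). From the given position equation x(t) = 5·exp(-3·t/2), we substitute t = 2*log(4)/3 to get x = 5/4.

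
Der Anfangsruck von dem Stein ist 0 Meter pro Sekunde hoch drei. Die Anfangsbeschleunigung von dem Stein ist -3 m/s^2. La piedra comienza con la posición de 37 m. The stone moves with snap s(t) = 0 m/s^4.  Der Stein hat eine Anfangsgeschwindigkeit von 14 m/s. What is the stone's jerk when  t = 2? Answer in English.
To find the answer, we compute 1 antiderivative of s(t) = 0. The antiderivative of snap, with j(0) = 0, gives jerk: j(t) = 0. We have jerk j(t) = 0. Substituting t = 2: j(2) = 0.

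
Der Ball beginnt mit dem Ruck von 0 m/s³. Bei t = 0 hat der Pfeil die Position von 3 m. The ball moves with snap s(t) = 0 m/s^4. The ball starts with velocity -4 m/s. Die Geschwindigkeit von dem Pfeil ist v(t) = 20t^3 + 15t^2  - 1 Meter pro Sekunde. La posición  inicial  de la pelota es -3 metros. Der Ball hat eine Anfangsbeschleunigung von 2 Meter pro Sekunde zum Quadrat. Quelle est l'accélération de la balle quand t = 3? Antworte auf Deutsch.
Um dies zu lösen, müssen wir 2 Integrale unserer Gleichung für den Snap s(t) = 0 finden. Das Integral von dem Snap, mit j(0) = 0, ergibt den Ruck: j(t) = 0. Das Integral von dem Ruck ist die Beschleunigung. Mit a(0) = 2 erhalten wir a(t) = 2. Wir haben die Beschleunigung a(t) = 2. Durch Einsetzen von t = 3: a(3) = 2.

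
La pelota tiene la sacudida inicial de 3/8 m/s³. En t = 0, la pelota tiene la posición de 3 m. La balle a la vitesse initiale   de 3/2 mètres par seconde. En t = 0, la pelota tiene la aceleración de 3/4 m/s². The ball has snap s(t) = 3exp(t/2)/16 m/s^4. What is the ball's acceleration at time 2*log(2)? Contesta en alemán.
Ausgehend von dem Snap s(t) = 3·exp(t/2)/16, nehmen wir 2 Stammfunktionen. Die Stammfunktion von dem Snap ist der Ruck. Mit j(0) = 3/8 erhalten wir j(t) = 3·exp(t/2)/8. Das Integral von dem Ruck ist die Beschleunigung. Mit a(0) = 3/4 erhalten wir a(t) = 3·exp(t/2)/4. Aus der Gleichung für die Beschleunigung a(t) = 3·exp(t/2)/4, setzen wir t = 2*log(2) ein und erhalten a = 3/2.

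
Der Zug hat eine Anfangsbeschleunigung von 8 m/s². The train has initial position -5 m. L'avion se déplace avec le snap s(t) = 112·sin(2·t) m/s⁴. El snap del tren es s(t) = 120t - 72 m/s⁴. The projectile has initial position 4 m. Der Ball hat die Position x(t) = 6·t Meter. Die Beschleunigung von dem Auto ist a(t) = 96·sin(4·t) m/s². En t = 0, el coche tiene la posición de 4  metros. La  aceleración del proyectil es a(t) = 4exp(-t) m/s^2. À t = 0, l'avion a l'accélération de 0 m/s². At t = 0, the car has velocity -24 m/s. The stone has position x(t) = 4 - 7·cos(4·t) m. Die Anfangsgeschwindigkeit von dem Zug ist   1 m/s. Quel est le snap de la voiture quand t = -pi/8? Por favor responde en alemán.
Um dies zu lösen, müssen wir 2 Ableitungen unserer Gleichung für die Beschleunigung a(t) = 96·sin(4·t) nehmen. Durch Ableiten von der Beschleunigung erhalten wir den Ruck: j(t) = 384·cos(4·t). Die Ableitung von dem Ruck ergibt den Snap: s(t) = -1536·sin(4·t). Mit s(t) = -1536·sin(4·t) und Einsetzen von t = -pi/8, finden wir s = 1536.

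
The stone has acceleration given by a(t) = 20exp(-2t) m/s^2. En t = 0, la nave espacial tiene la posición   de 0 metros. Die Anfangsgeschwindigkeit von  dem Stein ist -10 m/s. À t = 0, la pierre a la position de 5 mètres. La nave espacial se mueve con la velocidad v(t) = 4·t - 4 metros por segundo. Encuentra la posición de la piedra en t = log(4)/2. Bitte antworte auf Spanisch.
Partiendo de la aceleración a(t) = 20·exp(-2·t), tomamos 2 integrales. Tomando ∫a(t)dt y aplicando v(0) = -10, encontramos v(t) = -10·exp(-2·t). Integrando la velocidad y usando la condición inicial x(0) = 5, obtenemos x(t) = 5·exp(-2·t). De la ecuación de la posición x(t) = 5·exp(-2·t), sustituimos t = log(4)/2 para obtener x = 5/4.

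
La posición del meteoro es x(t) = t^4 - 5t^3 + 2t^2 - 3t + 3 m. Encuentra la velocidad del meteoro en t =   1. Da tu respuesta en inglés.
We must differentiate our position equation x(t) = t^4 - 5·t^3 + 2·t^2 - 3·t + 3 1 time. Differentiating position, we get velocity: v(t) = 4·t^3 - 15·t^2 + 4·t - 3. Using v(t) = 4·t^3 - 15·t^2 + 4·t - 3 and substituting t = 1, we find v = -10.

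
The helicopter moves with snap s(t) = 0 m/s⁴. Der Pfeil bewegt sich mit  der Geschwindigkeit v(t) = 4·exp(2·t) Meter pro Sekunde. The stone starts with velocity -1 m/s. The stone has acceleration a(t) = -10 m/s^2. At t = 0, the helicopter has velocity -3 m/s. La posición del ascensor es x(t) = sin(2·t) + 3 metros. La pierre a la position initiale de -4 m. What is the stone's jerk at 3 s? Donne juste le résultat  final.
The answer is 0.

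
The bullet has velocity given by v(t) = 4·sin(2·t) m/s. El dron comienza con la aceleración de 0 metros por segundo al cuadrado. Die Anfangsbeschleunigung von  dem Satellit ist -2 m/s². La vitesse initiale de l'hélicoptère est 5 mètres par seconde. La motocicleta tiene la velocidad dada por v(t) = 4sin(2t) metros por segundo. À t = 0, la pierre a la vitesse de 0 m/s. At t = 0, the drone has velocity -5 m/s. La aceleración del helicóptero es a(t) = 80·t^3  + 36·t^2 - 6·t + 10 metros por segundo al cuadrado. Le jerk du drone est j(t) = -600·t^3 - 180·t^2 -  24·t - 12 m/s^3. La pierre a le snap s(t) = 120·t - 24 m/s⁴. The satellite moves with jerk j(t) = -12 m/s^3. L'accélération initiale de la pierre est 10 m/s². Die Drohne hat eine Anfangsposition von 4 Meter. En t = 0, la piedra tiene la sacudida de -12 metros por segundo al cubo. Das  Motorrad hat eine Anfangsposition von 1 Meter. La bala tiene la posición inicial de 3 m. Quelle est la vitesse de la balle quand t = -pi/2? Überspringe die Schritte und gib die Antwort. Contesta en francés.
v(-pi/2) = 0.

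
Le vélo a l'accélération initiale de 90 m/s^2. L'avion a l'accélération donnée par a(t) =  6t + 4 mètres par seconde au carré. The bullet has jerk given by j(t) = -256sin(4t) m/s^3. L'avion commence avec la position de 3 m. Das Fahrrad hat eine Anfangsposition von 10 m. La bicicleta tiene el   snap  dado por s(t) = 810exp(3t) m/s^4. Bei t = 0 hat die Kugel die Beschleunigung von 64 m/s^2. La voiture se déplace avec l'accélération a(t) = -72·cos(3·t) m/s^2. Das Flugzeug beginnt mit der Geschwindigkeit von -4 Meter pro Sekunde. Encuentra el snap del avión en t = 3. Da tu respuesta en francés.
En partant de l'accélération a(t) = 6·t + 4, nous prenons 2 dérivées. En dérivant l'accélération, nous obtenons le jerk: j(t) = 6. En dérivant le jerk, nous obtenons le snap: s(t) = 0. De l'équation du snap s(t) = 0, nous substituons t = 3 pour obtenir s = 0.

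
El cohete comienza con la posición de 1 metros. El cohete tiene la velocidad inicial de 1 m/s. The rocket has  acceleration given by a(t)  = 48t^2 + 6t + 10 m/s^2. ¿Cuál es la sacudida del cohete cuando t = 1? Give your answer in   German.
Ausgehend von der Beschleunigung a(t) = 48·t^2 + 6·t + 10, nehmen wir 1 Ableitung. Die Ableitung von der Beschleunigung ergibt den Ruck: j(t) = 96·t + 6. Mit j(t) = 96·t + 6 und Einsetzen von t = 1, finden wir j = 102.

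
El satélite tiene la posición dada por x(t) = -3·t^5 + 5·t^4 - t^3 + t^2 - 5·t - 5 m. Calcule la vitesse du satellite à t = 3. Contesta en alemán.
Ausgehend von der Position x(t) = -3·t^5 + 5·t^4 - t^3 + t^2 - 5·t - 5, nehmen wir 1 Ableitung. Mit d/dt von x(t) finden wir v(t) = -15·t^4 + 20·t^3 - 3·t^2 + 2·t - 5. Mit v(t) = -15·t^4 + 20·t^3 - 3·t^2 + 2·t - 5 und Einsetzen von t = 3, finden wir v = -701.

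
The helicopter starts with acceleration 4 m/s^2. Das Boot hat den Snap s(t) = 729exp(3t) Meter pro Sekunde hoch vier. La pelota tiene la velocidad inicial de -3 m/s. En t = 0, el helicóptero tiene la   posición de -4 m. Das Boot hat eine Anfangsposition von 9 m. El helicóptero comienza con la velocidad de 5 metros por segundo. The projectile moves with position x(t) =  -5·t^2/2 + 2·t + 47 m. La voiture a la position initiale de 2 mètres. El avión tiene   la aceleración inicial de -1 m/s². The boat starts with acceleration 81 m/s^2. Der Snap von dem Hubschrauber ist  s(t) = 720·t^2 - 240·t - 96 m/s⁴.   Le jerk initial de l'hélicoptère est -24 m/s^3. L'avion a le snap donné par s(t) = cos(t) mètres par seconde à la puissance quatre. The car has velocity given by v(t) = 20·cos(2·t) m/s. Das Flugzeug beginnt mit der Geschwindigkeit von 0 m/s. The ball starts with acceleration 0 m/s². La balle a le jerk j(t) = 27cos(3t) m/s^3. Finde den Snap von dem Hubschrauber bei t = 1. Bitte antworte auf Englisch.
From the given snap equation s(t) = 720·t^2 - 240·t - 96, we substitute t = 1 to get s = 384.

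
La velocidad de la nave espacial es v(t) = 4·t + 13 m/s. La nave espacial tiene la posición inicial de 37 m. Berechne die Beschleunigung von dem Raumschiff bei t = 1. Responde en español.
Para resolver esto, necesitamos tomar 1 derivada de nuestra ecuación de la velocidad v(t) = 4·t + 13. Tomando d/dt de v(t), encontramos a(t) = 4. Tenemos la aceleración a(t) = 4. Sustituyendo t = 1: a(1) = 4.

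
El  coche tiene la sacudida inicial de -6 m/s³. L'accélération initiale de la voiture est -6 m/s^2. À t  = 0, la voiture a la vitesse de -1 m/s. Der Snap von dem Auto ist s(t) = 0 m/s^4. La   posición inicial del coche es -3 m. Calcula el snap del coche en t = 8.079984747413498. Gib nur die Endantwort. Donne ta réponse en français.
À t = 8.079984747413498, s = 0.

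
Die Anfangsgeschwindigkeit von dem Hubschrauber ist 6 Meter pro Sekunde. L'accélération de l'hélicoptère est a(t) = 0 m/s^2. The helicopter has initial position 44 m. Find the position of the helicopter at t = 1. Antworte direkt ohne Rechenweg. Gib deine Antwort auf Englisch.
x(1) = 50.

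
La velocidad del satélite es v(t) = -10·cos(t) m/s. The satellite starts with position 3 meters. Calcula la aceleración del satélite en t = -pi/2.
Partiendo de la velocidad v(t) = -10·cos(t), tomamos 1 derivada. La derivada de la velocidad da la aceleración: a(t) = 10·sin(t). Usando a(t) = 10·sin(t) y sustituyendo t = -pi/2, encontramos a = -10.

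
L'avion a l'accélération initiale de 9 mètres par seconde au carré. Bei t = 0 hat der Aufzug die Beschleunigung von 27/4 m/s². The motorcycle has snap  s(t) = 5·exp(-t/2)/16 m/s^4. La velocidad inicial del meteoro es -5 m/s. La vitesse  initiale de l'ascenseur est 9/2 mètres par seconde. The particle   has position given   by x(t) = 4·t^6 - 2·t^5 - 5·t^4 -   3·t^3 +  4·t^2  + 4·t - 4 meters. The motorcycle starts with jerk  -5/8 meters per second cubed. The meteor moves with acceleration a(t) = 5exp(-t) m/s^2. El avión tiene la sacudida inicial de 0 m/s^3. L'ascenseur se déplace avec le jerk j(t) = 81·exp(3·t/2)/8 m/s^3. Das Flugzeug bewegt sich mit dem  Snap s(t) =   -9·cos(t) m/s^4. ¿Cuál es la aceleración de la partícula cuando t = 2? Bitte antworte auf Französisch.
Pour résoudre ceci, nous devons prendre 2 dérivées de notre équation de la position x(t) = 4·t^6 - 2·t^5 - 5·t^4 - 3·t^3 + 4·t^2 + 4·t - 4. La dérivée de la position donne la vitesse: v(t) = 24·t^5 - 10·t^4 - 20·t^3 - 9·t^2 + 8·t + 4. En dérivant la vitesse, nous obtenons l'accélération: a(t) = 120·t^4 - 40·t^3 - 60·t^2 - 18·t + 8. De l'équation de l'accélération a(t) = 120·t^4 - 40·t^3 - 60·t^2 - 18·t + 8, nous substituons t = 2 pour obtenir a = 1332.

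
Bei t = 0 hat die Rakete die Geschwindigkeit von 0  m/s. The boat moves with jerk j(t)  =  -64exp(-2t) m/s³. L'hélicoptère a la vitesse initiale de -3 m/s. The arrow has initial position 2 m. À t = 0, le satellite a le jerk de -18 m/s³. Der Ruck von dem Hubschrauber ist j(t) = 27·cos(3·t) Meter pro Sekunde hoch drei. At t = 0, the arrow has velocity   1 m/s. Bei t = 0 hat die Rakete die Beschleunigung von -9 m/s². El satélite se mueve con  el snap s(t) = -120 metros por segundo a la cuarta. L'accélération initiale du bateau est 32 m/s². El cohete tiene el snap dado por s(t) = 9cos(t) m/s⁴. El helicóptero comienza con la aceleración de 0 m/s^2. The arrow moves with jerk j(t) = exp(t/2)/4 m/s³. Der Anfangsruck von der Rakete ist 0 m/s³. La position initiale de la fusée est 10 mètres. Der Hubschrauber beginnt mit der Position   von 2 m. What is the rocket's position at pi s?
We need to integrate our snap equation s(t) = 9·cos(t) 4 times. The integral of snap is jerk. Using j(0) = 0, we get j(t) = 9·sin(t). Finding the integral of j(t) and using a(0) = -9: a(t) = -9·cos(t). The antiderivative of acceleration, with v(0) = 0, gives velocity: v(t) = -9·sin(t). The integral of velocity, with x(0) = 10, gives position: x(t) = 9·cos(t) + 1. Using x(t) = 9·cos(t) + 1 and substituting t = pi, we find x = -8.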